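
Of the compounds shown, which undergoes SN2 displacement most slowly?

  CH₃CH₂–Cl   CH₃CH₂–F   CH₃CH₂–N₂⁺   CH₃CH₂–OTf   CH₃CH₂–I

Identical carbon frameworks mean the comparison reduces to leaving-group quality.
Rank by basicity of the departing species: weakest base leaves most easily.
CH₃CH₂–N₂⁺ loses N₂: no meaningful conjugate acid; N₂ departs as an exceptionally stable neutral molecule
CH₃CH₂–OTf loses OTf⁻: pKₐ(CF₃SO₃H (triflic acid)) ≈ -14
CH₃CH₂–I loses I⁻: pKₐ(HI) ≈ -10
CH₃CH₂–Cl loses Cl⁻: pKₐ(HCl) ≈ -7
CH₃CH₂–F loses F⁻: pKₐ(HF) ≈ 3.2

CH₃CH₂–F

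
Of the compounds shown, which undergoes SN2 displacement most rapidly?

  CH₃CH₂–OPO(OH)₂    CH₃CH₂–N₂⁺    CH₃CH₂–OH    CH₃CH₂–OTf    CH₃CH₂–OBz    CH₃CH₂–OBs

With the same alkyl group throughout, only the leaving group differentiates the rates.
Rank by basicity of the departing species: weakest base leaves most easily.
CH₃CH₂–N₂⁺ loses N₂: no meaningful conjugate acid; N₂ departs as an exceptionally stable neutral molecule
CH₃CH₂–OTf loses OTf⁻: pKₐ(CF₃SO₃H (triflic acid)) ≈ -14
CH₃CH₂–OBs loses OBs⁻: pKₐ(p-BrC₆H₄SO₃H) ≈ -2.8
CH₃CH₂–OPO(OH)₂ loses H₂PO₄⁻: pKₐ(H₃PO₄) ≈ 2.1
CH₃CH₂–OBz loses PhCOO⁻: pKₐ(C₆H₅COOH) ≈ 4.2
CH₃CH₂–OH loses OH⁻: pKₐ(H₂O) ≈ 15.7

CH₃CH₂–N₂⁺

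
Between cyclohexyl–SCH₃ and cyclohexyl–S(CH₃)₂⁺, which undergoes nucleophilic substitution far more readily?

cyclohexyl–S(CH₃)₂⁺

From cyclohexyl–SCH₃ the departing group would be RS⁻ (pKₐ(RSH (a thiol)) ≈ 10.5). Moderately basic; rarely leaves without activation.
From cyclohexyl–S(CH₃)₂⁺ the leaving group is SR'₂ (pKₐ(R'₂SH⁺) ≈ -7). Neutral; leaves from a sulfonium salt (R–SR'₂⁺).
(In practice cyclohexyl–S(CH₃)₂⁺ is made from cyclohexyl–SCH₃ by S-methylation with CH₃I, allowing neutral dimethyl sulfide, rather than methanethiolate, to depart.)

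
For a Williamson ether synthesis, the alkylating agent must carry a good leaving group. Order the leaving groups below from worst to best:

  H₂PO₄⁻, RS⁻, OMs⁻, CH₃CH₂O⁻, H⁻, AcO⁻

A good leaving group is a weak base: the lower the pKₐ of its conjugate acid, the more readily it departs.
OMs⁻: pKₐ(CH₃SO₃H (MsOH)) ≈ -1.9
H₂PO₄⁻: pKₐ(H₃PO₄) ≈ 2.1
AcO⁻: pKₐ(CH₃COOH) ≈ 4.8
RS⁻: pKₐ(RSH (a thiol)) ≈ 10.5
CH₃CH₂O⁻: pKₐ(CH₃CH₂OH) ≈ 16
H⁻: pKₐ(H₂) ≈ 36
Reversing gives the worst-to-best order requested.

H⁻ < CH₃CH₂O⁻ < RS⁻ < AcO⁻ < H₂PO₄⁻ < OMs⁻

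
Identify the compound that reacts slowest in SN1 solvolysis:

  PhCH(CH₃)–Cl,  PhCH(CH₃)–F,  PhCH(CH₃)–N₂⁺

Identical carbon frameworks mean the comparison reduces to leaving-group quality.
A good leaving group is a weak base: the lower the pKₐ of its conjugate acid, the more readily it departs.
PhCH(CH₃)–N₂⁺ loses N₂: no meaningful conjugate acid; N₂ departs as an exceptionally stable neutral molecule
PhCH(CH₃)–Cl loses Cl⁻: pKₐ(HCl) ≈ -7
PhCH(CH₃)–F loses F⁻: pKₐ(HF) ≈ 3.2

PhCH(CH₃)–F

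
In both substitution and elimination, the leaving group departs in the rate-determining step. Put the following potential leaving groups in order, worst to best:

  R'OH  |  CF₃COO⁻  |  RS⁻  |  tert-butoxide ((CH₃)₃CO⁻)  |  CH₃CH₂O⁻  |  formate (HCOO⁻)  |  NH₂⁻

NH₂⁻ < tert-butoxide ((CH₃)₃CO⁻) < CH₃CH₂O⁻ < RS⁻ < formate (HCOO⁻) < CF₃COO⁻ < R'OH

R'OH: pKₐ(R'OH₂⁺) ≈ -2.4
CF₃COO⁻: pKₐ(CF₃COOH) ≈ 0.2 — strongly electron-withdrawing CF₃ stabilises the carboxylate
formate (HCOO⁻): pKₐ(HCOOH) ≈ 3.8 — resonance-stabilised carboxylate
RS⁻: pKₐ(RSH (a thiol)) ≈ 10.5 — moderately basic; rarely leaves without activation
CH₃CH₂O⁻: pKₐ(CH₃CH₂OH) ≈ 16 — strong base; alkoxides do not leave unassisted
tert-butoxide ((CH₃)₃CO⁻): pKₐ(t-BuOH) ≈ 18 — bulky, strongly basic alkoxide
NH₂⁻: pKₐ(NH₃) ≈ 38 — extremely strong base; never a leaving group
The question asks for worst first, so the sequence is read in increasing leaving-group ability.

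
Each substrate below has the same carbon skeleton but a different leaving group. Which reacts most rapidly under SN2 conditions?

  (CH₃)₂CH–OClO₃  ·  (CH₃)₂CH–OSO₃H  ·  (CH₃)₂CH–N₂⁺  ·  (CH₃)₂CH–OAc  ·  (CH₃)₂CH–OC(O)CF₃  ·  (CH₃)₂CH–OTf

With the same alkyl group throughout, only the leaving group differentiates the rates.
The more stable X⁻ (or X) is on its own — i.e. the weaker a base it is — the better a leaving group it makes.
(CH₃)₂CH–N₂⁺ loses N₂: no meaningful conjugate acid; N₂ departs as an exceptionally stable neutral molecule
(CH₃)₂CH–OTf loses OTf⁻: pKₐ(CF₃SO₃H (triflic acid)) ≈ -14
(CH₃)₂CH–OClO₃ loses ClO₄⁻: pKₐ(HClO₄) ≈ -10
(CH₃)₂CH–OSO₃H loses HSO₄⁻: pKₐ(H₂SO₄) ≈ -3
(CH₃)₂CH–OC(O)CF₃ loses CF₃COO⁻: pKₐ(CF₃COOH) ≈ 0.2
(CH₃)₂CH–OAc loses AcO⁻: pKₐ(CH₃COOH) ≈ 4.8

(CH₃)₂CH–N₂⁺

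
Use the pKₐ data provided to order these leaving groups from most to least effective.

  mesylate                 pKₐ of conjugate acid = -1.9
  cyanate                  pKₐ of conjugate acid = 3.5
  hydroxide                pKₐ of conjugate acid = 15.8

mesylate > cyanate > hydroxide

Lower conjugate-acid pKₐ ⇒ weaker base ⇒ better leaving group.
Sorting by the given values: mesylate (-1.9), cyanate (3.5), hydroxide (15.8).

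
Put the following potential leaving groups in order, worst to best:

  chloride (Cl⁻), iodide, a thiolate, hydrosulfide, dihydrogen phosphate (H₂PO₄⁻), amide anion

A good leaving group is a weak base: the lower the pKₐ of its conjugate acid, the more readily it departs.
iodide: pKₐ(HI) ≈ -10
chloride (Cl⁻): pKₐ(HCl) ≈ -7
dihydrogen phosphate (H₂PO₄⁻): pKₐ(H₃PO₄) ≈ 2.1
hydrosulfide: pKₐ(H₂S) ≈ 7
a thiolate: pKₐ(RSH (a thiol)) ≈ 10.5
amide anion: pKₐ(NH₃) ≈ 38
Listed from poorest to best leaving group as asked.

amide anion < a thiolate < hydrosulfide < dihydrogen phosphate (H₂PO₄⁻) < chloride (Cl⁻) < iodide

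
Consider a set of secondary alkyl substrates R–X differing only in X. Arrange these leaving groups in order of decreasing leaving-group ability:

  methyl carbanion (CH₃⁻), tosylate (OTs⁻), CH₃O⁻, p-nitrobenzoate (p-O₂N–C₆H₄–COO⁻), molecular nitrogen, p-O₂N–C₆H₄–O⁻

Leaving-group ability tracks the stability of the departed species; conjugate-acid pKₐ is the usual yardstick (lower pKₐ → better LG).
molecular nitrogen: no meaningful conjugate acid; N₂ departs as an exceptionally stable neutral molecule
tosylate (OTs⁻): pKₐ(p-CH₃C₆H₄SO₃H (TsOH)) ≈ -2.8 — resonance-delocalised arenesulfonate
p-nitrobenzoate (p-O₂N–C₆H₄–COO⁻): pKₐ(p-nitrobenzoic acid) ≈ 3.4
p-O₂N–C₆H₄–O⁻: pKₐ(p-nitrophenol) ≈ 7.2
CH₃O⁻: pKₐ(CH₃OH) ≈ 15.5 — strong base; alkoxides do not leave unassisted
methyl carbanion (CH₃⁻): pKₐ(CH₄) ≈ 48 — unstabilised carbanion; the worst conceivable leaving group

molecular nitrogen > tosylate (OTs⁻) > p-nitrobenzoate (p-O₂N–C₆H₄–COO⁻) > p-O₂N–C₆H₄–O⁻ > CH₃O⁻ > methyl carbanion (CH₃⁻)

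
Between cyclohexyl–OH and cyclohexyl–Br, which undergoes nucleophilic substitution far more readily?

cyclohexyl–Br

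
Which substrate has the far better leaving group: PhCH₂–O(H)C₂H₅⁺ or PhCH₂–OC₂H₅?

From PhCH₂–OC₂H₅ the departing group would be CH₃CH₂O⁻ (pKₐ(CH₃CH₂OH) ≈ 16). Strong base; alkoxides do not leave unassisted.
From PhCH₂–O(H)C₂H₅⁺ the leaving group is R'OH (pKₐ(R'OH₂⁺) ≈ -2.4). Neutral; leaves from a protonated ether (an oxonium ion, R–O(H)R'⁺).
(In practice PhCH₂–O(H)C₂H₅⁺ is made from PhCH₂–OC₂H₅ by protonation with concentrated HBr, allowing neutral ethanol, rather than ethoxide, to depart.)

PhCH₂–O(H)C₂H₅⁺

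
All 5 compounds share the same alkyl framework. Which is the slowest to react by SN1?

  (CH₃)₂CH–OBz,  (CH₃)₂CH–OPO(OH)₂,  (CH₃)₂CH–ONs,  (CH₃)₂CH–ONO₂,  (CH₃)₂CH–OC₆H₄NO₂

The skeletons are identical, so relative rate is governed entirely by leaving-group ability.
Leaving-group ability tracks the stability of the departed species; conjugate-acid pKₐ is the usual yardstick (lower pKₐ → better LG).
(CH₃)₂CH–ONs loses ONs⁻: pKₐ(p-O₂NC₆H₄SO₃H) ≈ -3.5
(CH₃)₂CH–ONO₂ loses NO₃⁻: pKₐ(HNO₃) ≈ -1.3
(CH₃)₂CH–OPO(OH)₂ loses H₂PO₄⁻: pKₐ(H₃PO₄) ≈ 2.1
(CH₃)₂CH–OBz loses PhCOO⁻: pKₐ(C₆H₅COOH) ≈ 4.2
(CH₃)₂CH–OC₆H₄NO₂ loses p-O₂N–C₆H₄–O⁻: pKₐ(p-nitrophenol) ≈ 7.2

(CH₃)₂CH–OC₆H₄NO₂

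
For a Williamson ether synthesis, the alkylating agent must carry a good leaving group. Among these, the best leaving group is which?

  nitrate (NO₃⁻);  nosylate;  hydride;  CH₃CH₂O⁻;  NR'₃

nosylate

Leaving-group ability tracks the stability of the departed species; conjugate-acid pKₐ is the usual yardstick (lower pKₐ → better LG).
nosylate: pKₐ(p-O₂NC₆H₄SO₃H) ≈ -3.5
nitrate (NO₃⁻): pKₐ(HNO₃) ≈ -1.3
NR'₃: pKₐ(R'₃NH⁺) ≈ 10.7
CH₃CH₂O⁻: pKₐ(CH₃CH₂OH) ≈ 16
hydride: pKₐ(H₂) ≈ 36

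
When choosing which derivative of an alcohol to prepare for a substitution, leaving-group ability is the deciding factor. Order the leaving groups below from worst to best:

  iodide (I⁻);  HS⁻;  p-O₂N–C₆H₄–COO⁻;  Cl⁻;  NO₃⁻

A good leaving group is a weak base: the lower the pKₐ of its conjugate acid, the more readily it departs.
iodide (I⁻): pKₐ(HI) ≈ -10 — large, highly polarisable; very weak base
Cl⁻: pKₐ(HCl) ≈ -7 — moderately weak base
NO₃⁻: pKₐ(HNO₃) ≈ -1.3
p-O₂N–C₆H₄–COO⁻: pKₐ(p-nitrobenzoic acid) ≈ 3.4
HS⁻: pKₐ(H₂S) ≈ 7 — larger and more polarisable than the oxygen analogue
Listed from poorest to best leaving group as asked.

HS⁻ < p-O₂N–C₆H₄–COO⁻ < NO₃⁻ < Cl⁻ < iodide (I⁻)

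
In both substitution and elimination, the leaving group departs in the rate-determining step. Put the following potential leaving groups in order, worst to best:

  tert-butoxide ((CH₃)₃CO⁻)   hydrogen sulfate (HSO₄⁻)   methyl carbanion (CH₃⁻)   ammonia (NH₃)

Rank by basicity of the departing species: weakest base leaves most easily.
hydrogen sulfate (HSO₄⁻): pKₐ(H₂SO₄) ≈ -3
ammonia (NH₃): pKₐ(NH₄⁺) ≈ 9.2
tert-butoxide ((CH₃)₃CO⁻): pKₐ(t-BuOH) ≈ 18
methyl carbanion (CH₃⁻): pKₐ(CH₄) ≈ 48
Listed from poorest to best leaving group as asked.

methyl carbanion (CH₃⁻) < tert-butoxide ((CH₃)₃CO⁻) < ammonia (NH₃) < hydrogen sulfate (HSO₄⁻)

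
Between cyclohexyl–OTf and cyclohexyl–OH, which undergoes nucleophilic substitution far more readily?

From cyclohexyl–OH the departing group would be OH⁻ (pKₐ(H₂O) ≈ 15.7). Strong base; essentially never leaves without prior activation.
From cyclohexyl–OTf the leaving group is OTf⁻ (pKₐ(CF₃SO₃H (triflic acid)) ≈ -14). Charge spread over three oxygens and a CF₃ group; the premier leaving group in synthesis.
(In practice cyclohexyl–OTf is made from cyclohexyl–OH by treatment with Tf₂O / 2,6-lutidine, converting the hydroxyl into a triflate.)

cyclohexyl–OTf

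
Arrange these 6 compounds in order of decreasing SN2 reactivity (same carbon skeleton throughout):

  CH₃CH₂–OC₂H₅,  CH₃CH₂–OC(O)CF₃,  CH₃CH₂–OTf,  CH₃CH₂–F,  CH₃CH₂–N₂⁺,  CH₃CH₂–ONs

Identical carbon frameworks mean the comparison reduces to leaving-group quality.
Rank by basicity of the departing species: weakest base leaves most easily.
CH₃CH₂–N₂⁺ loses N₂: no meaningful conjugate acid; N₂ departs as an exceptionally stable neutral molecule
CH₃CH₂–OTf loses OTf⁻: pKₐ(CF₃SO₃H (triflic acid)) ≈ -14
CH₃CH₂–ONs loses ONs⁻: pKₐ(p-O₂NC₆H₄SO₃H) ≈ -3.5
CH₃CH₂–OC(O)CF₃ loses CF₃COO⁻: pKₐ(CF₃COOH) ≈ 0.2
CH₃CH₂–F loses F⁻: pKₐ(HF) ≈ 3.2
CH₃CH₂–OC₂H₅ loses CH₃CH₂O⁻: pKₐ(CH₃CH₂OH) ≈ 16

CH₃CH₂–N₂⁺ > CH₃CH₂–OTf > CH₃CH₂–ONs > CH₃CH₂–OC(O)CF₃ > CH₃CH₂–F > CH₃CH₂–OC₂H₅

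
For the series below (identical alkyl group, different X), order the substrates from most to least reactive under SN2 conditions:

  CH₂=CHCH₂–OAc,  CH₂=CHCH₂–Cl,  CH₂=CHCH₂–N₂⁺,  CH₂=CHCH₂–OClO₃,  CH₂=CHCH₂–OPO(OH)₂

CH₂=CHCH₂–N₂⁺ > CH₂=CHCH₂–OClO₃ > CH₂=CHCH₂–Cl > CH₂=CHCH₂–OPO(OH)₂ > CH₂=CHCH₂–OAc

Identical carbon frameworks mean the comparison reduces to leaving-group quality.
A good leaving group is a weak base: the lower the pKₐ of its conjugate acid, the more readily it departs.
CH₂=CHCH₂–N₂⁺ loses N₂: no meaningful conjugate acid; N₂ departs as an exceptionally stable neutral molecule
CH₂=CHCH₂–OClO₃ loses ClO₄⁻: pKₐ(HClO₄) ≈ -10
CH₂=CHCH₂–Cl loses Cl⁻: pKₐ(HCl) ≈ -7
CH₂=CHCH₂–OPO(OH)₂ loses H₂PO₄⁻: pKₐ(H₃PO₄) ≈ 2.1
CH₂=CHCH₂–OAc loses AcO⁻: pKₐ(CH₃COOH) ≈ 4.8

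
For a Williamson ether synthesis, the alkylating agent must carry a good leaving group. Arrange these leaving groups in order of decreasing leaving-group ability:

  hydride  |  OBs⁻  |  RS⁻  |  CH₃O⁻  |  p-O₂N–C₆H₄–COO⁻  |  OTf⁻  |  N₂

N₂ > OTf⁻ > OBs⁻ > p-O₂N–C₆H₄–COO⁻ > RS⁻ > CH₃O⁻ > hydride

Rank by basicity of the departing species: weakest base leaves most easily.
N₂: no meaningful conjugate acid; N₂ departs as an exceptionally stable neutral molecule
OTf⁻: pKₐ(CF₃SO₃H (triflic acid)) ≈ -14 — charge spread over three oxygens and a CF₃ group; the premier leaving group in synthesis
OBs⁻: pKₐ(p-BrC₆H₄SO₃H) ≈ -2.8 — arenesulfonate with a p-bromo substituent
p-O₂N–C₆H₄–COO⁻: pKₐ(p-nitrobenzoic acid) ≈ 3.4 — electron-withdrawing nitro group stabilises the carboxylate
RS⁻: pKₐ(RSH (a thiol)) ≈ 10.5 — moderately basic; rarely leaves without activation
CH₃O⁻: pKₐ(CH₃OH) ≈ 15.5 — strong base; alkoxides do not leave unassisted
hydride: pKₐ(H₂) ≈ 36 — extremely strong base; leaves only in special hydride-transfer contexts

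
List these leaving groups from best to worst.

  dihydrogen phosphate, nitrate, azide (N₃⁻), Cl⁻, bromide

bromide > Cl⁻ > nitrate > dihydrogen phosphate > azide (N₃⁻)

The more stable X⁻ (or X) is on its own — i.e. the weaker a base it is — the better a leaving group it makes.
bromide: pKₐ(HBr) ≈ -9
Cl⁻: pKₐ(HCl) ≈ -7
nitrate: pKₐ(HNO₃) ≈ -1.3
dihydrogen phosphate: pKₐ(H₃PO₄) ≈ 2.1
azide (N₃⁻): pKₐ(HN₃) ≈ 4.7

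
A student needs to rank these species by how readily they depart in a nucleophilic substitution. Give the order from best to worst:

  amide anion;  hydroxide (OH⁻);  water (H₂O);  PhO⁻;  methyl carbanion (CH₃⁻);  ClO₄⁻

ClO₄⁻ > water (H₂O) > PhO⁻ > hydroxide (OH⁻) > amide anion > methyl carbanion (CH₃⁻)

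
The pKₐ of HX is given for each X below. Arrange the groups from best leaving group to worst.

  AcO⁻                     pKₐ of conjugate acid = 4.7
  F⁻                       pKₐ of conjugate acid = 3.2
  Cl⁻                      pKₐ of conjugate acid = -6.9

Lower conjugate-acid pKₐ ⇒ weaker base ⇒ better leaving group.
Sorting by the given values: Cl⁻ (-6.9), F⁻ (3.2), AcO⁻ (4.7).

Cl⁻ > F⁻ > AcO⁻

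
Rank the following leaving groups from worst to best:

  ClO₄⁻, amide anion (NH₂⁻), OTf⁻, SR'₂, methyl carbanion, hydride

OTf⁻: pKₐ(CF₃SO₃H (triflic acid)) ≈ -14 — charge spread over three oxygens and a CF₃ group; the premier leaving group in synthesis
ClO₄⁻: pKₐ(HClO₄) ≈ -10 — extremely weak base; rarely used for safety reasons
SR'₂: pKₐ(R'₂SH⁺) ≈ -7
hydride: pKₐ(H₂) ≈ 36
amide anion (NH₂⁻): pKₐ(NH₃) ≈ 38 — extremely strong base; never a leaving group
methyl carbanion: pKₐ(CH₄) ≈ 48 — unstabilised carbanion; the worst conceivable leaving group
The question asks for worst first, so the sequence is read in increasing leaving-group ability.

methyl carbanion < amide anion (NH₂⁻) < hydride < SR'₂ < ClO₄⁻ < OTf⁻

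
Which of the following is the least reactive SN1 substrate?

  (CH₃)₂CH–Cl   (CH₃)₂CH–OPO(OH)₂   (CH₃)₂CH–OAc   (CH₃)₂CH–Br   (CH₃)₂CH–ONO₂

With the same alkyl group throughout, only the leaving group differentiates the rates.
Rank by basicity of the departing species: weakest base leaves most easily.
(CH₃)₂CH–Br loses Br⁻: pKₐ(HBr) ≈ -9
(CH₃)₂CH–Cl loses Cl⁻: pKₐ(HCl) ≈ -7
(CH₃)₂CH–ONO₂ loses NO₃⁻: pKₐ(HNO₃) ≈ -1.3
(CH₃)₂CH–OPO(OH)₂ loses H₂PO₄⁻: pKₐ(H₃PO₄) ≈ 2.1
(CH₃)₂CH–OAc loses AcO⁻: pKₐ(CH₃COOH) ≈ 4.8

(CH₃)₂CH–OAc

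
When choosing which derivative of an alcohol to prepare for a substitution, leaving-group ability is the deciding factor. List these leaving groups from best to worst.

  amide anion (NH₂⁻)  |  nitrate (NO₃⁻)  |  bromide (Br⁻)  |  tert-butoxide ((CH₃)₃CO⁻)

Leaving-group ability tracks the stability of the departed species; conjugate-acid pKₐ is the usual yardstick (lower pKₐ → better LG).
bromide (Br⁻): pKₐ(HBr) ≈ -9
nitrate (NO₃⁻): pKₐ(HNO₃) ≈ -1.3
tert-butoxide ((CH₃)₃CO⁻): pKₐ(t-BuOH) ≈ 18
amide anion (NH₂⁻): pKₐ(NH₃) ≈ 38

bromide (Br⁻) > nitrate (NO₃⁻) > tert-butoxide ((CH₃)₃CO⁻) > amide anion (NH₂⁻)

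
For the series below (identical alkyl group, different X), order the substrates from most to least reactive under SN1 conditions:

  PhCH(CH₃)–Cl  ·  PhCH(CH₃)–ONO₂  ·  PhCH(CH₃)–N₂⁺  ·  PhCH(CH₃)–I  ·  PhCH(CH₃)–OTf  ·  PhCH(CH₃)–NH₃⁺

Identical carbon frameworks mean the comparison reduces to leaving-group quality.
Leaving-group ability tracks the stability of the departed species; conjugate-acid pKₐ is the usual yardstick (lower pKₐ → better LG).
PhCH(CH₃)–N₂⁺ loses N₂: no meaningful conjugate acid; N₂ departs as an exceptionally stable neutral molecule
PhCH(CH₃)–OTf loses OTf⁻: pKₐ(CF₃SO₃H (triflic acid)) ≈ -14
PhCH(CH₃)–I loses I⁻: pKₐ(HI) ≈ -10
PhCH(CH₃)–Cl loses Cl⁻: pKₐ(HCl) ≈ -7
PhCH(CH₃)–ONO₂ loses NO₃⁻: pKₐ(HNO₃) ≈ -1.3
PhCH(CH₃)–NH₃⁺ loses NH₃: pKₐ(NH₄⁺) ≈ 9.2

PhCH(CH₃)–N₂⁺ > PhCH(CH₃)–OTf > PhCH(CH₃)–I > PhCH(CH₃)–Cl > PhCH(CH₃)–ONO₂ > PhCH(CH₃)–NH₃⁺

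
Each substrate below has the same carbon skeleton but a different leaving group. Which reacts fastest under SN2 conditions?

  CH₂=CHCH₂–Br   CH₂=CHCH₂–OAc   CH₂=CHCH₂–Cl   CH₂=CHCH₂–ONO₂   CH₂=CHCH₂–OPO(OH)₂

CH₂=CHCH₂–Br

Identical carbon frameworks mean the comparison reduces to leaving-group quality.
A good leaving group is a weak base: the lower the pKₐ of its conjugate acid, the more readily it departs.
CH₂=CHCH₂–Br loses Br⁻: pKₐ(HBr) ≈ -9
CH₂=CHCH₂–Cl loses Cl⁻: pKₐ(HCl) ≈ -7
CH₂=CHCH₂–ONO₂ loses NO₃⁻: pKₐ(HNO₃) ≈ -1.3
CH₂=CHCH₂–OPO(OH)₂ loses H₂PO₄⁻: pKₐ(H₃PO₄) ≈ 2.1
CH₂=CHCH₂–OAc loses AcO⁻: pKₐ(CH₃COOH) ≈ 4.8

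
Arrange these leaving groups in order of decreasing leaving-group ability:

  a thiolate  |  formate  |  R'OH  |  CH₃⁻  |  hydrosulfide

Rank by basicity of the departing species: weakest base leaves most easily.
R'OH: pKₐ(R'OH₂⁺) ≈ -2.4
formate: pKₐ(HCOOH) ≈ 3.8
hydrosulfide: pKₐ(H₂S) ≈ 7
a thiolate: pKₐ(RSH (a thiol)) ≈ 10.5
CH₃⁻: pKₐ(CH₄) ≈ 48

R'OH > formate > hydrosulfide > a thiolate > CH₃⁻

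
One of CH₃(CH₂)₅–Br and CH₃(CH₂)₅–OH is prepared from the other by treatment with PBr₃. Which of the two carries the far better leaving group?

CH₃(CH₂)₅–Br

From CH₃(CH₂)₅–OH the departing group would be OH⁻ (pKₐ(H₂O) ≈ 15.7). Strong base; essentially never leaves without prior activation.
From CH₃(CH₂)₅–Br the leaving group is Br⁻ (pKₐ(HBr) ≈ -9). Weak base; good leaving group.
Treatment with PBr₃ works by replacing the hydroxyl with bromide, making CH₃(CH₂)₅–Br enormously more reactive.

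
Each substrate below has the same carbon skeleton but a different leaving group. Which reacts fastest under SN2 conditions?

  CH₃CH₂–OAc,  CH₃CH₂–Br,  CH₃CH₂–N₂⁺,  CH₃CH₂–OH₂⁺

Same R in every case — rank the leaving groups.
Leaving-group ability tracks the stability of the departed species; conjugate-acid pKₐ is the usual yardstick (lower pKₐ → better LG).
CH₃CH₂–N₂⁺ loses N₂: no meaningful conjugate acid; N₂ departs as an exceptionally stable neutral molecule
CH₃CH₂–Br loses Br⁻: pKₐ(HBr) ≈ -9
CH₃CH₂–OH₂⁺ loses H₂O: pKₐ(H₃O⁺) ≈ -1.7
CH₃CH₂–OAc loses AcO⁻: pKₐ(CH₃COOH) ≈ 4.8

CH₃CH₂–N₂⁺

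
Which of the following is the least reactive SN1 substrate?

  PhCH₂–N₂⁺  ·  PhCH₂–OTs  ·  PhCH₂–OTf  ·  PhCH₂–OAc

PhCH₂–OAc

Same R in every case — rank the leaving groups.
Rank by basicity of the departing species: weakest base leaves most easily.
PhCH₂–N₂⁺ loses N₂: no meaningful conjugate acid; N₂ departs as an exceptionally stable neutral molecule
PhCH₂–OTf loses OTf⁻: pKₐ(CF₃SO₃H (triflic acid)) ≈ -14
PhCH₂–OTs loses OTs⁻: pKₐ(p-CH₃C₆H₄SO₃H (TsOH)) ≈ -2.8
PhCH₂–OAc loses AcO⁻: pKₐ(CH₃COOH) ≈ 4.8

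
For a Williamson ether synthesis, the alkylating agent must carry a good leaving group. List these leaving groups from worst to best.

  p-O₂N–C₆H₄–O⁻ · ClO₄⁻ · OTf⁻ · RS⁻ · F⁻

OTf⁻: pKₐ(CF₃SO₃H (triflic acid)) ≈ -14
ClO₄⁻: pKₐ(HClO₄) ≈ -10
F⁻: pKₐ(HF) ≈ 3.2
p-O₂N–C₆H₄–O⁻: pKₐ(p-nitrophenol) ≈ 7.2
RS⁻: pKₐ(RSH (a thiol)) ≈ 10.5
The question asks for worst first, so the sequence is read in increasing leaving-group ability.

RS⁻ < p-O₂N–C₆H₄–O⁻ < F⁻ < ClO₄⁻ < OTf⁻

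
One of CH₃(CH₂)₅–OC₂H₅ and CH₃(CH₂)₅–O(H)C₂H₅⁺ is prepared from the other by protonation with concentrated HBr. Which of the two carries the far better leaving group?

CH₃(CH₂)₅–O(H)C₂H₅⁺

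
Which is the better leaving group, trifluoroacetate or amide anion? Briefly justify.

trifluoroacetate is the better leaving group.
pKₐ(CF₃COOH) ≈ 0.2 versus pKₐ(NH₃) ≈ 38: trifluoroacetate is the much weaker base.
Strongly electron-withdrawing CF₃ stabilises the carboxylate.

trifluoroacetate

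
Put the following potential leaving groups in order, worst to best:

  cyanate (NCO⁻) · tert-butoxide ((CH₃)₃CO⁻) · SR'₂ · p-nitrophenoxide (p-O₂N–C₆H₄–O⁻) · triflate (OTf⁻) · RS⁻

tert-butoxide ((CH₃)₃CO⁻) < RS⁻ < p-nitrophenoxide (p-O₂N–C₆H₄–O⁻) < cyanate (NCO⁻) < SR'₂ < triflate (OTf⁻)

The more stable X⁻ (or X) is on its own — i.e. the weaker a base it is — the better a leaving group it makes.
triflate (OTf⁻): pKₐ(CF₃SO₃H (triflic acid)) ≈ -14
SR'₂: pKₐ(R'₂SH⁺) ≈ -7
cyanate (NCO⁻): pKₐ(HOCN) ≈ 3.5
p-nitrophenoxide (p-O₂N–C₆H₄–O⁻): pKₐ(p-nitrophenol) ≈ 7.2 — nitro group delocalises the charge; the classic chromogenic LG
RS⁻: pKₐ(RSH (a thiol)) ≈ 10.5 — moderately basic; rarely leaves without activation
tert-butoxide ((CH₃)₃CO⁻): pKₐ(t-BuOH) ≈ 18
The question asks for worst first, so the sequence is read in increasing leaving-group ability.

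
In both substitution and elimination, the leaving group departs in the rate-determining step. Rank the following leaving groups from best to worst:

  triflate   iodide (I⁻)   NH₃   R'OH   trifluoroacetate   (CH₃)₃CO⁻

Leaving-group ability tracks the stability of the departed species; conjugate-acid pKₐ is the usual yardstick (lower pKₐ → better LG).
triflate: pKₐ(CF₃SO₃H (triflic acid)) ≈ -14
iodide (I⁻): pKₐ(HI) ≈ -10
R'OH: pKₐ(R'OH₂⁺) ≈ -2.4 — neutral; leaves from a protonated ether (an oxonium ion, R–O(H)R'⁺)
trifluoroacetate: pKₐ(CF₃COOH) ≈ 0.2 — strongly electron-withdrawing CF₃ stabilises the carboxylate
NH₃: pKₐ(NH₄⁺) ≈ 9.2 — neutral but moderately basic; leaves from R–NH₃⁺
(CH₃)₃CO⁻: pKₐ(t-BuOH) ≈ 18

triflate > iodide (I⁻) > R'OH > trifluoroacetate > NH₃ > (CH₃)₃CO⁻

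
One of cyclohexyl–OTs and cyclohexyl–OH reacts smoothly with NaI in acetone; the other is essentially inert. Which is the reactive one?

From cyclohexyl–OH the departing group would be OH⁻ (pKₐ(H₂O) ≈ 15.7). Strong base; essentially never leaves without prior activation.
From cyclohexyl–OTs the leaving group is OTs⁻ (pKₐ(p-CH₃C₆H₄SO₃H (TsOH)) ≈ -2.8). Resonance-delocalised arenesulfonate.
(In practice cyclohexyl–OTs is made from cyclohexyl–OH by treatment with TsCl / pyridine, converting the hydroxyl into a tosylate.)

cyclohexyl–OTs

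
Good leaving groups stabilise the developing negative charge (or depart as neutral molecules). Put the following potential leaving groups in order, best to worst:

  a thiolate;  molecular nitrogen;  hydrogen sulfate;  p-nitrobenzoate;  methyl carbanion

molecular nitrogen > hydrogen sulfate > p-nitrobenzoate > a thiolate > methyl carbanion

A good leaving group is a weak base: the lower the pKₐ of its conjugate acid, the more readily it departs.
molecular nitrogen: no meaningful conjugate acid; N₂ departs as an exceptionally stable neutral molecule
hydrogen sulfate: pKₐ(H₂SO₄) ≈ -3 — conjugate base of a strong mineral acid
p-nitrobenzoate: pKₐ(p-nitrobenzoic acid) ≈ 3.4 — electron-withdrawing nitro group stabilises the carboxylate
a thiolate: pKₐ(RSH (a thiol)) ≈ 10.5 — moderately basic; rarely leaves without activation
methyl carbanion: pKₐ(CH₄) ≈ 48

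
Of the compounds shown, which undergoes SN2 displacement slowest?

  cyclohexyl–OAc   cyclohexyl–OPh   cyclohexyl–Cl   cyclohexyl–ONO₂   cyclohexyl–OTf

cyclohexyl–OPh

The skeletons are identical, so relative rate is governed entirely by leaving-group ability.
Rank by basicity of the departing species: weakest base leaves most easily.
cyclohexyl–OTf loses OTf⁻: pKₐ(CF₃SO₃H (triflic acid)) ≈ -14
cyclohexyl–Cl loses Cl⁻: pKₐ(HCl) ≈ -7
cyclohexyl–ONO₂ loses NO₃⁻: pKₐ(HNO₃) ≈ -1.3
cyclohexyl–OAc loses AcO⁻: pKₐ(CH₃COOH) ≈ 4.8
cyclohexyl–OPh loses PhO⁻: pKₐ(C₆H₅OH (phenol)) ≈ 10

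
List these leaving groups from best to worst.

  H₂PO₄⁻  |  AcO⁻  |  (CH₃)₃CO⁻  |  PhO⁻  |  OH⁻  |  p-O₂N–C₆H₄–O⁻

H₂PO₄⁻ > AcO⁻ > p-O₂N–C₆H₄–O⁻ > PhO⁻ > OH⁻ > (CH₃)₃CO⁻

H₂PO₄⁻: pKₐ(H₃PO₄) ≈ 2.1
AcO⁻: pKₐ(CH₃COOH) ≈ 4.8
p-O₂N–C₆H₄–O⁻: pKₐ(p-nitrophenol) ≈ 7.2
PhO⁻: pKₐ(C₆H₅OH (phenol)) ≈ 10 — resonance into the ring helps, but still a poor LG
OH⁻: pKₐ(H₂O) ≈ 15.7
(CH₃)₃CO⁻: pKₐ(t-BuOH) ≈ 18 — bulky, strongly basic alkoxide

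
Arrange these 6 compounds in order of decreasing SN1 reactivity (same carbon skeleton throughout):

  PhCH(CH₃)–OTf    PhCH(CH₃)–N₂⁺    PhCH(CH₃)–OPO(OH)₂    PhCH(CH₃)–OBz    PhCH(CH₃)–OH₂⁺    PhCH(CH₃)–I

PhCH(CH₃)–N₂⁺ > PhCH(CH₃)–OTf > PhCH(CH₃)–I > PhCH(CH₃)–OH₂⁺ > PhCH(CH₃)–OPO(OH)₂ > PhCH(CH₃)–OBz

The skeletons are identical, so relative rate is governed entirely by leaving-group ability.
Leaving-group ability tracks the stability of the departed species; conjugate-acid pKₐ is the usual yardstick (lower pKₐ → better LG).
PhCH(CH₃)–N₂⁺ loses N₂: no meaningful conjugate acid; N₂ departs as an exceptionally stable neutral molecule
PhCH(CH₃)–OTf loses OTf⁻: pKₐ(CF₃SO₃H (triflic acid)) ≈ -14
PhCH(CH₃)–I loses I⁻: pKₐ(HI) ≈ -10
PhCH(CH₃)–OH₂⁺ loses H₂O: pKₐ(H₃O⁺) ≈ -1.7
PhCH(CH₃)–OPO(OH)₂ loses H₂PO₄⁻: pKₐ(H₃PO₄) ≈ 2.1
PhCH(CH₃)–OBz loses PhCOO⁻: pKₐ(C₆H₅COOH) ≈ 4.2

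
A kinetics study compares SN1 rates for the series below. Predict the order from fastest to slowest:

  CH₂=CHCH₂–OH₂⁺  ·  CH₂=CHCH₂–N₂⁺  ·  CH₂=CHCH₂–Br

CH₂=CHCH₂–N₂⁺ > CH₂=CHCH₂–Br > CH₂=CHCH₂–OH₂⁺

Identical carbon frameworks mean the comparison reduces to leaving-group quality.
Rank by basicity of the departing species: weakest base leaves most easily.
CH₂=CHCH₂–N₂⁺ loses N₂: no meaningful conjugate acid; N₂ departs as an exceptionally stable neutral molecule
CH₂=CHCH₂–Br loses Br⁻: pKₐ(HBr) ≈ -9
CH₂=CHCH₂–OH₂⁺ loses H₂O: pKₐ(H₃O⁺) ≈ -1.7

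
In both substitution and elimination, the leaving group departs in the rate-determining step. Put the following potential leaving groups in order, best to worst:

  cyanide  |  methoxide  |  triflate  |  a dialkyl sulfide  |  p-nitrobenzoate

triflate > a dialkyl sulfide > p-nitrobenzoate > cyanide > methoxide

Rank by basicity of the departing species: weakest base leaves most easily.
triflate: pKₐ(CF₃SO₃H (triflic acid)) ≈ -14 — charge spread over three oxygens and a CF₃ group; the premier leaving group in synthesis
a dialkyl sulfide: pKₐ(R'₂SH⁺) ≈ -7 — neutral; leaves from a sulfonium salt (R–SR'₂⁺)
p-nitrobenzoate: pKₐ(p-nitrobenzoic acid) ≈ 3.4
cyanide: pKₐ(HCN) ≈ 9.2
methoxide: pKₐ(CH₃OH) ≈ 15.5 — strong base; alkoxides do not leave unassisted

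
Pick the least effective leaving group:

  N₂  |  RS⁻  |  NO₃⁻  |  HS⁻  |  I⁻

RS⁻

N₂: no meaningful conjugate acid; N₂ departs as an exceptionally stable neutral molecule
I⁻: pKₐ(HI) ≈ -10
NO₃⁻: pKₐ(HNO₃) ≈ -1.3
HS⁻: pKₐ(H₂S) ≈ 7
RS⁻: pKₐ(RSH (a thiol)) ≈ 10.5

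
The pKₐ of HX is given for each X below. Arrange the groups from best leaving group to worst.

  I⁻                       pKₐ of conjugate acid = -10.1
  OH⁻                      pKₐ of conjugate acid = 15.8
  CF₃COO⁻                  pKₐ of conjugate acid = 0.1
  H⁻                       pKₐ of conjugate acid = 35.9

Lower conjugate-acid pKₐ ⇒ weaker base ⇒ better leaving group.
Sorting by the given values: I⁻ (-10.1), CF₃COO⁻ (0.1), OH⁻ (15.8), H⁻ (35.9).

I⁻ > CF₃COO⁻ > OH⁻ > H⁻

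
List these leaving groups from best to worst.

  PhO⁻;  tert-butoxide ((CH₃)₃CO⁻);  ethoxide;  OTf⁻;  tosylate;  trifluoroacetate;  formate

OTf⁻: pKₐ(CF₃SO₃H (triflic acid)) ≈ -14 — charge spread over three oxygens and a CF₃ group; the premier leaving group in synthesis
tosylate: pKₐ(p-CH₃C₆H₄SO₃H (TsOH)) ≈ -2.8 — resonance-delocalised arenesulfonate
trifluoroacetate: pKₐ(CF₃COOH) ≈ 0.2 — strongly electron-withdrawing CF₃ stabilises the carboxylate
formate: pKₐ(HCOOH) ≈ 3.8 — resonance-stabilised carboxylate
PhO⁻: pKₐ(C₆H₅OH (phenol)) ≈ 10
ethoxide: pKₐ(CH₃CH₂OH) ≈ 16
tert-butoxide ((CH₃)₃CO⁻): pKₐ(t-BuOH) ≈ 18 — bulky, strongly basic alkoxide

OTf⁻ > tosylate > trifluoroacetate > formate > PhO⁻ > ethoxide > tert-butoxide ((CH₃)₃CO⁻)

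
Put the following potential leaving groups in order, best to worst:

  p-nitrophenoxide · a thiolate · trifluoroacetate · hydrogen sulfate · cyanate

hydrogen sulfate > trifluoroacetate > cyanate > p-nitrophenoxide > a thiolate

A good leaving group is a weak base: the lower the pKₐ of its conjugate acid, the more readily it departs.
hydrogen sulfate: pKₐ(H₂SO₄) ≈ -3
trifluoroacetate: pKₐ(CF₃COOH) ≈ 0.2
cyanate: pKₐ(HOCN) ≈ 3.5
p-nitrophenoxide: pKₐ(p-nitrophenol) ≈ 7.2
a thiolate: pKₐ(RSH (a thiol)) ≈ 10.5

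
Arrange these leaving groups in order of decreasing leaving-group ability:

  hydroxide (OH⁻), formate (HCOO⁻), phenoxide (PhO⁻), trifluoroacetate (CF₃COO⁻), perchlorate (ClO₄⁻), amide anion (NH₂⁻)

perchlorate (ClO₄⁻) > trifluoroacetate (CF₃COO⁻) > formate (HCOO⁻) > phenoxide (PhO⁻) > hydroxide (OH⁻) > amide anion (NH₂⁻)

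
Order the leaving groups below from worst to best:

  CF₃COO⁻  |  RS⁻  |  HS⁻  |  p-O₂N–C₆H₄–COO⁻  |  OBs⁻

OBs⁻: pKₐ(p-BrC₆H₄SO₃H) ≈ -2.8 — arenesulfonate with a p-bromo substituent
CF₃COO⁻: pKₐ(CF₃COOH) ≈ 0.2 — strongly electron-withdrawing CF₃ stabilises the carboxylate
p-O₂N–C₆H₄–COO⁻: pKₐ(p-nitrobenzoic acid) ≈ 3.4
HS⁻: pKₐ(H₂S) ≈ 7
RS⁻: pKₐ(RSH (a thiol)) ≈ 10.5 — moderately basic; rarely leaves without activation
Reversing gives the worst-to-best order requested.

RS⁻ < HS⁻ < p-O₂N–C₆H₄–COO⁻ < CF₃COO⁻ < OBs⁻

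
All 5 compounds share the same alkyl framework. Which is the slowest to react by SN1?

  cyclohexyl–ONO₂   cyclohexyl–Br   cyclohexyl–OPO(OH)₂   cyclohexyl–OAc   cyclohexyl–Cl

Identical carbon frameworks mean the comparison reduces to leaving-group quality.
Rank by basicity of the departing species: weakest base leaves most easily.
cyclohexyl–Br loses Br⁻: pKₐ(HBr) ≈ -9
cyclohexyl–Cl loses Cl⁻: pKₐ(HCl) ≈ -7
cyclohexyl–ONO₂ loses NO₃⁻: pKₐ(HNO₃) ≈ -1.3
cyclohexyl–OPO(OH)₂ loses H₂PO₄⁻: pKₐ(H₃PO₄) ≈ 2.1
cyclohexyl–OAc loses AcO⁻: pKₐ(CH₃COOH) ≈ 4.8

cyclohexyl–OAc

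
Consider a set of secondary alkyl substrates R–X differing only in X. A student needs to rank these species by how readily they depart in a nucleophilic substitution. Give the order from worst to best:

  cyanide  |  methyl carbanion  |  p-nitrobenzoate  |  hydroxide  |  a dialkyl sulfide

a dialkyl sulfide: pKₐ(R'₂SH⁺) ≈ -7 — neutral; leaves from a sulfonium salt (R–SR'₂⁺)
p-nitrobenzoate: pKₐ(p-nitrobenzoic acid) ≈ 3.4 — electron-withdrawing nitro group stabilises the carboxylate
cyanide: pKₐ(HCN) ≈ 9.2 — sp carbon stabilises the charge somewhat, but still a poor LG
hydroxide: pKₐ(H₂O) ≈ 15.7
methyl carbanion: pKₐ(CH₄) ≈ 48 — unstabilised carbanion; the worst conceivable leaving group
Listed from poorest to best leaving group as asked.

methyl carbanion < hydroxide < cyanide < p-nitrobenzoate < a dialkyl sulfide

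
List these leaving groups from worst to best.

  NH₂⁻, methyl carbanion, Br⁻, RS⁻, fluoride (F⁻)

methyl carbanion < NH₂⁻ < RS⁻ < fluoride (F⁻) < Br⁻

Br⁻: pKₐ(HBr) ≈ -9
fluoride (F⁻): pKₐ(HF) ≈ 3.2
RS⁻: pKₐ(RSH (a thiol)) ≈ 10.5
NH₂⁻: pKₐ(NH₃) ≈ 38
methyl carbanion: pKₐ(CH₄) ≈ 48
The question asks for worst first, so the sequence is read in increasing leaving-group ability.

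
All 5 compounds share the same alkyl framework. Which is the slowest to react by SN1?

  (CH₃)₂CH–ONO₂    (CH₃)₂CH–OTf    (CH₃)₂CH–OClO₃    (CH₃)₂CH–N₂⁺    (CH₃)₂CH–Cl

(CH₃)₂CH–ONO₂

The skeletons are identical, so relative rate is governed entirely by leaving-group ability.
A good leaving group is a weak base: the lower the pKₐ of its conjugate acid, the more readily it departs.
(CH₃)₂CH–N₂⁺ loses N₂: no meaningful conjugate acid; N₂ departs as an exceptionally stable neutral molecule
(CH₃)₂CH–OTf loses OTf⁻: pKₐ(CF₃SO₃H (triflic acid)) ≈ -14
(CH₃)₂CH–OClO₃ loses ClO₄⁻: pKₐ(HClO₄) ≈ -10
(CH₃)₂CH–Cl loses Cl⁻: pKₐ(HCl) ≈ -7
(CH₃)₂CH–ONO₂ loses NO₃⁻: pKₐ(HNO₃) ≈ -1.3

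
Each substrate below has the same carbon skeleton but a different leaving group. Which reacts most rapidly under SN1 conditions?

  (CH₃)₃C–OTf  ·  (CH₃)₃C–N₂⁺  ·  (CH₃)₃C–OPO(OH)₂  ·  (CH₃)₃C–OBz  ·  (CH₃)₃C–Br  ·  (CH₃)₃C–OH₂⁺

(CH₃)₃C–N₂⁺

Same R in every case — rank the leaving groups.
Rank by basicity of the departing species: weakest base leaves most easily.
(CH₃)₃C–N₂⁺ loses N₂: no meaningful conjugate acid; N₂ departs as an exceptionally stable neutral molecule
(CH₃)₃C–OTf loses OTf⁻: pKₐ(CF₃SO₃H (triflic acid)) ≈ -14
(CH₃)₃C–Br loses Br⁻: pKₐ(HBr) ≈ -9
(CH₃)₃C–OH₂⁺ loses H₂O: pKₐ(H₃O⁺) ≈ -1.7
(CH₃)₃C–OPO(OH)₂ loses H₂PO₄⁻: pKₐ(H₃PO₄) ≈ 2.1
(CH₃)₃C–OBz loses PhCOO⁻: pKₐ(C₆H₅COOH) ≈ 4.2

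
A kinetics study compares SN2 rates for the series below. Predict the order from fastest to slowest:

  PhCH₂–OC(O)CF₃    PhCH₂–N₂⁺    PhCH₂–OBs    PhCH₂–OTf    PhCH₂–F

With the same alkyl group throughout, only the leaving group differentiates the rates.
The more stable X⁻ (or X) is on its own — i.e. the weaker a base it is — the better a leaving group it makes.
PhCH₂–N₂⁺ loses N₂: no meaningful conjugate acid; N₂ departs as an exceptionally stable neutral molecule
PhCH₂–OTf loses OTf⁻: pKₐ(CF₃SO₃H (triflic acid)) ≈ -14
PhCH₂–OBs loses OBs⁻: pKₐ(p-BrC₆H₄SO₃H) ≈ -2.8
PhCH₂–OC(O)CF₃ loses CF₃COO⁻: pKₐ(CF₃COOH) ≈ 0.2
PhCH₂–F loses F⁻: pKₐ(HF) ≈ 3.2

PhCH₂–N₂⁺ > PhCH₂–OTf > PhCH₂–OBs > PhCH₂–OC(O)CF₃ > PhCH₂–F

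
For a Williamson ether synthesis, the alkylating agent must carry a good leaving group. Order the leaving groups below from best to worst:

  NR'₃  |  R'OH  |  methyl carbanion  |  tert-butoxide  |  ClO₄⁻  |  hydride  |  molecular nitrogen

Leaving-group ability tracks the stability of the departed species; conjugate-acid pKₐ is the usual yardstick (lower pKₐ → better LG).
molecular nitrogen: no meaningful conjugate acid; N₂ departs as an exceptionally stable neutral molecule
ClO₄⁻: pKₐ(HClO₄) ≈ -10
R'OH: pKₐ(R'OH₂⁺) ≈ -2.4
NR'₃: pKₐ(R'₃NH⁺) ≈ 10.7
tert-butoxide: pKₐ(t-BuOH) ≈ 18
hydride: pKₐ(H₂) ≈ 36
methyl carbanion: pKₐ(CH₄) ≈ 48

molecular nitrogen > ClO₄⁻ > R'OH > NR'₃ > tert-butoxide > hydride > methyl carbanion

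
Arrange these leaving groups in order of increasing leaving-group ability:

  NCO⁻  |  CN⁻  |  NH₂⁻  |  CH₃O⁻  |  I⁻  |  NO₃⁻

NH₂⁻ < CH₃O⁻ < CN⁻ < NCO⁻ < NO₃⁻ < I⁻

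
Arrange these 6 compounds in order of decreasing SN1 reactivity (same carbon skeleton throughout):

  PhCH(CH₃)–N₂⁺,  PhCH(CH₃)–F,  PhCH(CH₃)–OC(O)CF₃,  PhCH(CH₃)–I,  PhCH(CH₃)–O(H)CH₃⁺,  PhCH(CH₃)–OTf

PhCH(CH₃)–N₂⁺ > PhCH(CH₃)–OTf > PhCH(CH₃)–I > PhCH(CH₃)–O(H)CH₃⁺ > PhCH(CH₃)–OC(O)CF₃ > PhCH(CH₃)–F

With the same alkyl group throughout, only the leaving group differentiates the rates.
A good leaving group is a weak base: the lower the pKₐ of its conjugate acid, the more readily it departs.
PhCH(CH₃)–N₂⁺ loses N₂: no meaningful conjugate acid; N₂ departs as an exceptionally stable neutral molecule
PhCH(CH₃)–OTf loses OTf⁻: pKₐ(CF₃SO₃H (triflic acid)) ≈ -14
PhCH(CH₃)–I loses I⁻: pKₐ(HI) ≈ -10
PhCH(CH₃)–O(H)CH₃⁺ loses R'OH: pKₐ(R'OH₂⁺) ≈ -2.4
PhCH(CH₃)–OC(O)CF₃ loses CF₃COO⁻: pKₐ(CF₃COOH) ≈ 0.2
PhCH(CH₃)–F loses F⁻: pKₐ(HF) ≈ 3.2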